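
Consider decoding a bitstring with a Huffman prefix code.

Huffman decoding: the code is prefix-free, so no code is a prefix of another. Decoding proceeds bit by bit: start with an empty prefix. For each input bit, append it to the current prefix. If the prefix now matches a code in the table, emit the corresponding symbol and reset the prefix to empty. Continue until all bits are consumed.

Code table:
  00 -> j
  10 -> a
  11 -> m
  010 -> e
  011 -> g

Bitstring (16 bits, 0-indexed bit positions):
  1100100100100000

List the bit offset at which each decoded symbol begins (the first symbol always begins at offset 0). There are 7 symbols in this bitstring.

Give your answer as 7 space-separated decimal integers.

Answer: 0 2 4 6 9 12 14

Derivation:
Bit 0: prefix='1' (no match yet)
Bit 1: prefix='11' -> emit 'm', reset
Bit 2: prefix='0' (no match yet)
Bit 3: prefix='00' -> emit 'j', reset
Bit 4: prefix='1' (no match yet)
Bit 5: prefix='10' -> emit 'a', reset
Bit 6: prefix='0' (no match yet)
Bit 7: prefix='01' (no match yet)
Bit 8: prefix='010' -> emit 'e', reset
Bit 9: prefix='0' (no match yet)
Bit 10: prefix='01' (no match yet)
Bit 11: prefix='010' -> emit 'e', reset
Bit 12: prefix='0' (no match yet)
Bit 13: prefix='00' -> emit 'j', reset
Bit 14: prefix='0' (no match yet)
Bit 15: prefix='00' -> emit 'j', reset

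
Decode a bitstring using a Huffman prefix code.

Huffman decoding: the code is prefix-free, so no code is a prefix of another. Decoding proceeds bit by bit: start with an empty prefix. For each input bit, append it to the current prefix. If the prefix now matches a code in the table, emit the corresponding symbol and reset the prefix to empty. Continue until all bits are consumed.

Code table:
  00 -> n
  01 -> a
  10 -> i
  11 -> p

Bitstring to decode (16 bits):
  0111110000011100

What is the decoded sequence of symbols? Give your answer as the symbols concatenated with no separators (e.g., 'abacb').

Answer: appnnapn

Derivation:
Bit 0: prefix='0' (no match yet)
Bit 1: prefix='01' -> emit 'a', reset
Bit 2: prefix='1' (no match yet)
Bit 3: prefix='11' -> emit 'p', reset
Bit 4: prefix='1' (no match yet)
Bit 5: prefix='11' -> emit 'p', reset
Bit 6: prefix='0' (no match yet)
Bit 7: prefix='00' -> emit 'n', reset
Bit 8: prefix='0' (no match yet)
Bit 9: prefix='00' -> emit 'n', reset
Bit 10: prefix='0' (no match yet)
Bit 11: prefix='01' -> emit 'a', reset
Bit 12: prefix='1' (no match yet)
Bit 13: prefix='11' -> emit 'p', reset
Bit 14: prefix='0' (no match yet)
Bit 15: prefix='00' -> emit 'n', reset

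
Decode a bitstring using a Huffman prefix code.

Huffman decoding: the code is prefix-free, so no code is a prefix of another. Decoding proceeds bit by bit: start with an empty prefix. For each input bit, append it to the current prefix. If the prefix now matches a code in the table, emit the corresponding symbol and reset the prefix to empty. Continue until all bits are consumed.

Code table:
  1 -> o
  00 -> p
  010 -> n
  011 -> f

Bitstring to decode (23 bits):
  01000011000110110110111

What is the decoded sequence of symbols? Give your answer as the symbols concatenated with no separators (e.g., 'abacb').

Answer: npfpffffo

Derivation:
Bit 0: prefix='0' (no match yet)
Bit 1: prefix='01' (no match yet)
Bit 2: prefix='010' -> emit 'n', reset
Bit 3: prefix='0' (no match yet)
Bit 4: prefix='00' -> emit 'p', reset
Bit 5: prefix='0' (no match yet)
Bit 6: prefix='01' (no match yet)
Bit 7: prefix='011' -> emit 'f', reset
Bit 8: prefix='0' (no match yet)
Bit 9: prefix='00' -> emit 'p', reset
Bit 10: prefix='0' (no match yet)
Bit 11: prefix='01' (no match yet)
Bit 12: prefix='011' -> emit 'f', reset
Bit 13: prefix='0' (no match yet)
Bit 14: prefix='01' (no match yet)
Bit 15: prefix='011' -> emit 'f', reset
Bit 16: prefix='0' (no match yet)
Bit 17: prefix='01' (no match yet)
Bit 18: prefix='011' -> emit 'f', reset
Bit 19: prefix='0' (no match yet)
Bit 20: prefix='01' (no match yet)
Bit 21: prefix='011' -> emit 'f', reset
Bit 22: prefix='1' -> emit 'o', reset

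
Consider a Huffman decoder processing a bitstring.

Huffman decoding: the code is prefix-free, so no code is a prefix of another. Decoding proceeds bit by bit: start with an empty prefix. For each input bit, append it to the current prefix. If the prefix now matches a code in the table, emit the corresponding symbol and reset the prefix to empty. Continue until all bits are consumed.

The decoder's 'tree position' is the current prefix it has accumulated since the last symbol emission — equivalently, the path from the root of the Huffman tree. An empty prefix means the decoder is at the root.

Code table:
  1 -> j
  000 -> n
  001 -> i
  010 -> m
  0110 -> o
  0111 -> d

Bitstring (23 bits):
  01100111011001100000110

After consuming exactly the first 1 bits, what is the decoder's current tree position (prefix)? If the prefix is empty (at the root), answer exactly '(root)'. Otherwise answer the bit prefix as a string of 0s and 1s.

Bit 0: prefix='0' (no match yet)

Answer: 0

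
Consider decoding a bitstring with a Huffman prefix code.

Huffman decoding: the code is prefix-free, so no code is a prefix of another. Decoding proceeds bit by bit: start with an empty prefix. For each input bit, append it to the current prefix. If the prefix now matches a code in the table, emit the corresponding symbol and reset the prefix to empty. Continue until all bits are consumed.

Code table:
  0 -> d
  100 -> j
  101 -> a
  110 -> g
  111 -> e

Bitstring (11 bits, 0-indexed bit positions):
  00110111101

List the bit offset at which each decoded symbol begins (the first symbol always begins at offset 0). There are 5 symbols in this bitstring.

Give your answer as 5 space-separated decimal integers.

Bit 0: prefix='0' -> emit 'd', reset
Bit 1: prefix='0' -> emit 'd', reset
Bit 2: prefix='1' (no match yet)
Bit 3: prefix='11' (no match yet)
Bit 4: prefix='110' -> emit 'g', reset
Bit 5: prefix='1' (no match yet)
Bit 6: prefix='11' (no match yet)
Bit 7: prefix='111' -> emit 'e', reset
Bit 8: prefix='1' (no match yet)
Bit 9: prefix='10' (no match yet)
Bit 10: prefix='101' -> emit 'a', reset

Answer: 0 1 2 5 8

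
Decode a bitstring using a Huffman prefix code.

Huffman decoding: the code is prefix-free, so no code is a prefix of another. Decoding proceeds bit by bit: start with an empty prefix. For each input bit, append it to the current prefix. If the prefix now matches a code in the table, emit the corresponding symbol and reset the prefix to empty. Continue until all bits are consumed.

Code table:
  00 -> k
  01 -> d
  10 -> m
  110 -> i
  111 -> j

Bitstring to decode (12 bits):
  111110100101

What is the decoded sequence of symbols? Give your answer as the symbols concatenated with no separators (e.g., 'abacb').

Answer: jimdd

Derivation:
Bit 0: prefix='1' (no match yet)
Bit 1: prefix='11' (no match yet)
Bit 2: prefix='111' -> emit 'j', reset
Bit 3: prefix='1' (no match yet)
Bit 4: prefix='11' (no match yet)
Bit 5: prefix='110' -> emit 'i', reset
Bit 6: prefix='1' (no match yet)
Bit 7: prefix='10' -> emit 'm', reset
Bit 8: prefix='0' (no match yet)
Bit 9: prefix='01' -> emit 'd', reset
Bit 10: prefix='0' (no match yet)
Bit 11: prefix='01' -> emit 'd', reset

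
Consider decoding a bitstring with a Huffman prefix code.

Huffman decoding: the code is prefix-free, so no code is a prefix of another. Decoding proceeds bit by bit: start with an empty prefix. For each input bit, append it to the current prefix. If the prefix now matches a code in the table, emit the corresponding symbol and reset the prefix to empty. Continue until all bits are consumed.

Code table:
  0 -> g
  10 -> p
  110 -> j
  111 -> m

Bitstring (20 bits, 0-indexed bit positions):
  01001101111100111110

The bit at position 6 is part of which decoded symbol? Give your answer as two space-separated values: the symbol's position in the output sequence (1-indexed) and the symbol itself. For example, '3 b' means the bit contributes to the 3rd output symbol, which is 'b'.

Bit 0: prefix='0' -> emit 'g', reset
Bit 1: prefix='1' (no match yet)
Bit 2: prefix='10' -> emit 'p', reset
Bit 3: prefix='0' -> emit 'g', reset
Bit 4: prefix='1' (no match yet)
Bit 5: prefix='11' (no match yet)
Bit 6: prefix='110' -> emit 'j', reset
Bit 7: prefix='1' (no match yet)
Bit 8: prefix='11' (no match yet)
Bit 9: prefix='111' -> emit 'm', reset
Bit 10: prefix='1' (no match yet)

Answer: 4 j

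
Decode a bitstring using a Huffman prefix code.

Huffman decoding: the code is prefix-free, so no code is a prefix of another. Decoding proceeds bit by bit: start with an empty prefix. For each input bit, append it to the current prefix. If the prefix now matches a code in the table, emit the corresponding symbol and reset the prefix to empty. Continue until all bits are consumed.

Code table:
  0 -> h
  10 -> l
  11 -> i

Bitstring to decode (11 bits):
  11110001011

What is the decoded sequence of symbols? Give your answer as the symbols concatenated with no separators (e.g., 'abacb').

Answer: iihhhli

Derivation:
Bit 0: prefix='1' (no match yet)
Bit 1: prefix='11' -> emit 'i', reset
Bit 2: prefix='1' (no match yet)
Bit 3: prefix='11' -> emit 'i', reset
Bit 4: prefix='0' -> emit 'h', reset
Bit 5: prefix='0' -> emit 'h', reset
Bit 6: prefix='0' -> emit 'h', reset
Bit 7: prefix='1' (no match yet)
Bit 8: prefix='10' -> emit 'l', reset
Bit 9: prefix='1' (no match yet)
Bit 10: prefix='11' -> emit 'i', reset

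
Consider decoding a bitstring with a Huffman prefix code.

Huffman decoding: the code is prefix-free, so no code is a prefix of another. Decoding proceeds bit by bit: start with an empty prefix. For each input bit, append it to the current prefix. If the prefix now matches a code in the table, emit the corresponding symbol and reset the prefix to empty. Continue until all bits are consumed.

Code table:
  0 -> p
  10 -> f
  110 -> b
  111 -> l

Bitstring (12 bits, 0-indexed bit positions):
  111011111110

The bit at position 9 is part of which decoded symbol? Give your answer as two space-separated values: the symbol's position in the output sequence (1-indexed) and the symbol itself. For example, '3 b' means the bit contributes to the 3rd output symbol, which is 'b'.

Answer: 4 l

Derivation:
Bit 0: prefix='1' (no match yet)
Bit 1: prefix='11' (no match yet)
Bit 2: prefix='111' -> emit 'l', reset
Bit 3: prefix='0' -> emit 'p', reset
Bit 4: prefix='1' (no match yet)
Bit 5: prefix='11' (no match yet)
Bit 6: prefix='111' -> emit 'l', reset
Bit 7: prefix='1' (no match yet)
Bit 8: prefix='11' (no match yet)
Bit 9: prefix='111' -> emit 'l', reset
Bit 10: prefix='1' (no match yet)
Bit 11: prefix='10' -> emit 'f', reset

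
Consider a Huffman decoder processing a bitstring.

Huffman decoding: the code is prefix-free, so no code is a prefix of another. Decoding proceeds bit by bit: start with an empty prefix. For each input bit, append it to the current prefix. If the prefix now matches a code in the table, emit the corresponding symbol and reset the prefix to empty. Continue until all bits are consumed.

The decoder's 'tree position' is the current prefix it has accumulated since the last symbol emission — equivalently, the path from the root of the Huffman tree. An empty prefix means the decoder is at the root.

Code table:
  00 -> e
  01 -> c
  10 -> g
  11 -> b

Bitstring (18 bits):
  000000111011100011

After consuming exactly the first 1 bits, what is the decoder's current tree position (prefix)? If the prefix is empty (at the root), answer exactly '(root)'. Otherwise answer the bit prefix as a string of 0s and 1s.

Bit 0: prefix='0' (no match yet)

Answer: 0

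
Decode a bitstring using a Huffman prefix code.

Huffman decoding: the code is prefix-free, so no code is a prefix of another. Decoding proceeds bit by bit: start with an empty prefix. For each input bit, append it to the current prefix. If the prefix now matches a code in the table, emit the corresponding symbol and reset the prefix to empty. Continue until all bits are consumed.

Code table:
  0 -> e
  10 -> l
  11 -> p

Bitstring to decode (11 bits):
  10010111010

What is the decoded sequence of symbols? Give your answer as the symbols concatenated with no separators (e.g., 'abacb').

Answer: lelpll

Derivation:
Bit 0: prefix='1' (no match yet)
Bit 1: prefix='10' -> emit 'l', reset
Bit 2: prefix='0' -> emit 'e', reset
Bit 3: prefix='1' (no match yet)
Bit 4: prefix='10' -> emit 'l', reset
Bit 5: prefix='1' (no match yet)
Bit 6: prefix='11' -> emit 'p', reset
Bit 7: prefix='1' (no match yet)
Bit 8: prefix='10' -> emit 'l', reset
Bit 9: prefix='1' (no match yet)
Bit 10: prefix='10' -> emit 'l', reset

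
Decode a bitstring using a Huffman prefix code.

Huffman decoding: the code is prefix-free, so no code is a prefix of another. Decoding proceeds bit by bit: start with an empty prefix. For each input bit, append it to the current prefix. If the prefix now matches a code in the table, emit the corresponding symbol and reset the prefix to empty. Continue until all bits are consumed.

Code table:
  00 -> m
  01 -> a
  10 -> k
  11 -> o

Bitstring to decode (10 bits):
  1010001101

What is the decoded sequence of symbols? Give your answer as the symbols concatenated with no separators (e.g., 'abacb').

Bit 0: prefix='1' (no match yet)
Bit 1: prefix='10' -> emit 'k', reset
Bit 2: prefix='1' (no match yet)
Bit 3: prefix='10' -> emit 'k', reset
Bit 4: prefix='0' (no match yet)
Bit 5: prefix='00' -> emit 'm', reset
Bit 6: prefix='1' (no match yet)
Bit 7: prefix='11' -> emit 'o', reset
Bit 8: prefix='0' (no match yet)
Bit 9: prefix='01' -> emit 'a', reset

Answer: kkmoa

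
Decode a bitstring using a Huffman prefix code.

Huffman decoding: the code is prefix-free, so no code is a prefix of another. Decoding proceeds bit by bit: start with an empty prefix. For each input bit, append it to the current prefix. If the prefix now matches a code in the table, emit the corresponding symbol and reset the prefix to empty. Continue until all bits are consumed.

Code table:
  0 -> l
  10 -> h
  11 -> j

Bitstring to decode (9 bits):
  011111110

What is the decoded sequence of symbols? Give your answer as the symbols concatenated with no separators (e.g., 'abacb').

Answer: ljjjh

Derivation:
Bit 0: prefix='0' -> emit 'l', reset
Bit 1: prefix='1' (no match yet)
Bit 2: prefix='11' -> emit 'j', reset
Bit 3: prefix='1' (no match yet)
Bit 4: prefix='11' -> emit 'j', reset
Bit 5: prefix='1' (no match yet)
Bit 6: prefix='11' -> emit 'j', reset
Bit 7: prefix='1' (no match yet)
Bit 8: prefix='10' -> emit 'h', reset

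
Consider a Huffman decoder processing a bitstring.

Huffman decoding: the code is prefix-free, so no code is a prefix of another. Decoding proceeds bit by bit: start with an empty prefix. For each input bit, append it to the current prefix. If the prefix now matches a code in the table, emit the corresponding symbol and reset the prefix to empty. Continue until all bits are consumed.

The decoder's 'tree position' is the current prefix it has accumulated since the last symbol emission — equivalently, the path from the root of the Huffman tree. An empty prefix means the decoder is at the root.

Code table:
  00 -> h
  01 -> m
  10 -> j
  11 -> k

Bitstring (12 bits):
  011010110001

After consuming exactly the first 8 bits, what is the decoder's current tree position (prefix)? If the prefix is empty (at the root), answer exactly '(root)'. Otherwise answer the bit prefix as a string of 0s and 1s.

Bit 0: prefix='0' (no match yet)
Bit 1: prefix='01' -> emit 'm', reset
Bit 2: prefix='1' (no match yet)
Bit 3: prefix='10' -> emit 'j', reset
Bit 4: prefix='1' (no match yet)
Bit 5: prefix='10' -> emit 'j', reset
Bit 6: prefix='1' (no match yet)
Bit 7: prefix='11' -> emit 'k', reset

Answer: (root)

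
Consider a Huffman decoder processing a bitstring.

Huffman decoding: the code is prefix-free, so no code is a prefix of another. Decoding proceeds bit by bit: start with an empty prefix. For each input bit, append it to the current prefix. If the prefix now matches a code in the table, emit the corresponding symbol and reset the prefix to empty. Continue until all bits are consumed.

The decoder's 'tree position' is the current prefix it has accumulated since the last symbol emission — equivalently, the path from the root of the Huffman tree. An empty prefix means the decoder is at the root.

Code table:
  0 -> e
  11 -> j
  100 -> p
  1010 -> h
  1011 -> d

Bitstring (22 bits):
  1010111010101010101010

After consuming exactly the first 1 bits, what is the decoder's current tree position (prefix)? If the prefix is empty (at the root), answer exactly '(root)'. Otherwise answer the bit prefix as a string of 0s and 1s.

Answer: 1

Derivation:
Bit 0: prefix='1' (no match yet)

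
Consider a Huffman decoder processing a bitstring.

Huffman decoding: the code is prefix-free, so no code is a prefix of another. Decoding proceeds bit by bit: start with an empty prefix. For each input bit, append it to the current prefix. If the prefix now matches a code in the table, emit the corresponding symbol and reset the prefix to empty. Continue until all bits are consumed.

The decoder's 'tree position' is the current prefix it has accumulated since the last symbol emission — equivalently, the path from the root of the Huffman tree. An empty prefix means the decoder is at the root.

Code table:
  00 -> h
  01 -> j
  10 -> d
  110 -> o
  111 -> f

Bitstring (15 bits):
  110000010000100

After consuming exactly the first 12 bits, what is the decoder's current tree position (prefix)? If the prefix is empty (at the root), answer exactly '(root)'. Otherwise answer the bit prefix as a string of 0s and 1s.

Bit 0: prefix='1' (no match yet)
Bit 1: prefix='11' (no match yet)
Bit 2: prefix='110' -> emit 'o', reset
Bit 3: prefix='0' (no match yet)
Bit 4: prefix='00' -> emit 'h', reset
Bit 5: prefix='0' (no match yet)
Bit 6: prefix='00' -> emit 'h', reset
Bit 7: prefix='1' (no match yet)
Bit 8: prefix='10' -> emit 'd', reset
Bit 9: prefix='0' (no match yet)
Bit 10: prefix='00' -> emit 'h', reset
Bit 11: prefix='0' (no match yet)

Answer: 0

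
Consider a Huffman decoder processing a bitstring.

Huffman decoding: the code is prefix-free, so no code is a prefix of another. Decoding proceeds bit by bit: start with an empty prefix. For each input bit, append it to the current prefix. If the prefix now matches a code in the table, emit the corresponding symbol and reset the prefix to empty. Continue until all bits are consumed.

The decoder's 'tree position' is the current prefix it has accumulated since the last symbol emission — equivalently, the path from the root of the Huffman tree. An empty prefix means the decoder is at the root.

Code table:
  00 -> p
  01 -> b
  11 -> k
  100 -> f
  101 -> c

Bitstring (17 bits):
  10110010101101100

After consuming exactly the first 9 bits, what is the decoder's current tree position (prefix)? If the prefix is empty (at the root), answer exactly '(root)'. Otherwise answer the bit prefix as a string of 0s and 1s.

Bit 0: prefix='1' (no match yet)
Bit 1: prefix='10' (no match yet)
Bit 2: prefix='101' -> emit 'c', reset
Bit 3: prefix='1' (no match yet)
Bit 4: prefix='10' (no match yet)
Bit 5: prefix='100' -> emit 'f', reset
Bit 6: prefix='1' (no match yet)
Bit 7: prefix='10' (no match yet)
Bit 8: prefix='101' -> emit 'c', reset

Answer: (root)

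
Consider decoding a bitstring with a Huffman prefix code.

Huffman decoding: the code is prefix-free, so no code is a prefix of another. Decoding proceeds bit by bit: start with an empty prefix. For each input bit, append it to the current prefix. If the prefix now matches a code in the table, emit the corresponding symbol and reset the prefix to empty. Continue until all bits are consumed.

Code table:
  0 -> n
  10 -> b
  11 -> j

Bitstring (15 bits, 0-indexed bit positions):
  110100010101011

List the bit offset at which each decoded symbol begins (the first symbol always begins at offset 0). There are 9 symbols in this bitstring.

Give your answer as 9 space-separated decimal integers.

Answer: 0 2 3 5 6 7 9 11 13

Derivation:
Bit 0: prefix='1' (no match yet)
Bit 1: prefix='11' -> emit 'j', reset
Bit 2: prefix='0' -> emit 'n', reset
Bit 3: prefix='1' (no match yet)
Bit 4: prefix='10' -> emit 'b', reset
Bit 5: prefix='0' -> emit 'n', reset
Bit 6: prefix='0' -> emit 'n', reset
Bit 7: prefix='1' (no match yet)
Bit 8: prefix='10' -> emit 'b', reset
Bit 9: prefix='1' (no match yet)
Bit 10: prefix='10' -> emit 'b', reset
Bit 11: prefix='1' (no match yet)
Bit 12: prefix='10' -> emit 'b', reset
Bit 13: prefix='1' (no match yet)
Bit 14: prefix='11' -> emit 'j', reset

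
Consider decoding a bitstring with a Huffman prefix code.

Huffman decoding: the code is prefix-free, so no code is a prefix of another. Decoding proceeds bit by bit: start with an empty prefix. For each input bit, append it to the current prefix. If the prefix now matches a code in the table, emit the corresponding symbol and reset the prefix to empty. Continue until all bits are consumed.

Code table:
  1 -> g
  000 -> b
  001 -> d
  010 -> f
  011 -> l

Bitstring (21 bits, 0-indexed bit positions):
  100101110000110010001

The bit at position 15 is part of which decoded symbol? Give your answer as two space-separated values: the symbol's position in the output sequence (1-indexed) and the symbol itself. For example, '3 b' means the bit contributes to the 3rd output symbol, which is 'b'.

Answer: 7 d

Derivation:
Bit 0: prefix='1' -> emit 'g', reset
Bit 1: prefix='0' (no match yet)
Bit 2: prefix='00' (no match yet)
Bit 3: prefix='001' -> emit 'd', reset
Bit 4: prefix='0' (no match yet)
Bit 5: prefix='01' (no match yet)
Bit 6: prefix='011' -> emit 'l', reset
Bit 7: prefix='1' -> emit 'g', reset
Bit 8: prefix='0' (no match yet)
Bit 9: prefix='00' (no match yet)
Bit 10: prefix='000' -> emit 'b', reset
Bit 11: prefix='0' (no match yet)
Bit 12: prefix='01' (no match yet)
Bit 13: prefix='011' -> emit 'l', reset
Bit 14: prefix='0' (no match yet)
Bit 15: prefix='00' (no match yet)
Bit 16: prefix='001' -> emit 'd', reset
Bit 17: prefix='0' (no match yet)
Bit 18: prefix='00' (no match yet)
Bit 19: prefix='000' -> emit 'b', reset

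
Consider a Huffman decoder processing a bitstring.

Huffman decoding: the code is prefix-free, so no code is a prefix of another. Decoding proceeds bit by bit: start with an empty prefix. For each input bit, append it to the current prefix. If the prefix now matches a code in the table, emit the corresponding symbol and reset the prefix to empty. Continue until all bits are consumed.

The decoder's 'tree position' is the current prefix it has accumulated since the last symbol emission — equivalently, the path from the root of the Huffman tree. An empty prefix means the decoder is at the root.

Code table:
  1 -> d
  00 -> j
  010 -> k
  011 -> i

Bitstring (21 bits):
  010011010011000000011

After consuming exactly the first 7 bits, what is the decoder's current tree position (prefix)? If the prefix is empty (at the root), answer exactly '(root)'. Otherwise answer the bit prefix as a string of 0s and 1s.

Bit 0: prefix='0' (no match yet)
Bit 1: prefix='01' (no match yet)
Bit 2: prefix='010' -> emit 'k', reset
Bit 3: prefix='0' (no match yet)
Bit 4: prefix='01' (no match yet)
Bit 5: prefix='011' -> emit 'i', reset
Bit 6: prefix='0' (no match yet)

Answer: 0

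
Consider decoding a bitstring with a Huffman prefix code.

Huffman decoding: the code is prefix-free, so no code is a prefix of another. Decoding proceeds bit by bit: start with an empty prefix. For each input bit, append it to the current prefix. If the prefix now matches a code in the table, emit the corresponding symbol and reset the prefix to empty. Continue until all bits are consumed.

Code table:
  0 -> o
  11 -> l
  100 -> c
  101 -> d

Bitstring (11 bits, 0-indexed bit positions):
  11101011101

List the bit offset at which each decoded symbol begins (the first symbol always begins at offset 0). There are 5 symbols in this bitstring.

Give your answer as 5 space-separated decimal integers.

Answer: 0 2 5 6 8

Derivation:
Bit 0: prefix='1' (no match yet)
Bit 1: prefix='11' -> emit 'l', reset
Bit 2: prefix='1' (no match yet)
Bit 3: prefix='10' (no match yet)
Bit 4: prefix='101' -> emit 'd', reset
Bit 5: prefix='0' -> emit 'o', reset
Bit 6: prefix='1' (no match yet)
Bit 7: prefix='11' -> emit 'l', reset
Bit 8: prefix='1' (no match yet)
Bit 9: prefix='10' (no match yet)
Bit 10: prefix='101' -> emit 'd', reset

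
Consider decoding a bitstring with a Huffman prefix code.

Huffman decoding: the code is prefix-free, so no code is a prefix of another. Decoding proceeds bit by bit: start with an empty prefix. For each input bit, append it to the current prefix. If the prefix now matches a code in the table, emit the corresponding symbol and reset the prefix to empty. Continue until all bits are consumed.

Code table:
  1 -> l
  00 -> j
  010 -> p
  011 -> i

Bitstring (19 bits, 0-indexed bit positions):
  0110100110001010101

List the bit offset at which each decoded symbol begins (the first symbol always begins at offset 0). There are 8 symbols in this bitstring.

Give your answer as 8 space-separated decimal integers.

Answer: 0 3 6 9 11 14 15 18

Derivation:
Bit 0: prefix='0' (no match yet)
Bit 1: prefix='01' (no match yet)
Bit 2: prefix='011' -> emit 'i', reset
Bit 3: prefix='0' (no match yet)
Bit 4: prefix='01' (no match yet)
Bit 5: prefix='010' -> emit 'p', reset
Bit 6: prefix='0' (no match yet)
Bit 7: prefix='01' (no match yet)
Bit 8: prefix='011' -> emit 'i', reset
Bit 9: prefix='0' (no match yet)
Bit 10: prefix='00' -> emit 'j', reset
Bit 11: prefix='0' (no match yet)
Bit 12: prefix='01' (no match yet)
Bit 13: prefix='010' -> emit 'p', reset
Bit 14: prefix='1' -> emit 'l', reset
Bit 15: prefix='0' (no match yet)
Bit 16: prefix='01' (no match yet)
Bit 17: prefix='010' -> emit 'p', reset
Bit 18: prefix='1' -> emit 'l', reset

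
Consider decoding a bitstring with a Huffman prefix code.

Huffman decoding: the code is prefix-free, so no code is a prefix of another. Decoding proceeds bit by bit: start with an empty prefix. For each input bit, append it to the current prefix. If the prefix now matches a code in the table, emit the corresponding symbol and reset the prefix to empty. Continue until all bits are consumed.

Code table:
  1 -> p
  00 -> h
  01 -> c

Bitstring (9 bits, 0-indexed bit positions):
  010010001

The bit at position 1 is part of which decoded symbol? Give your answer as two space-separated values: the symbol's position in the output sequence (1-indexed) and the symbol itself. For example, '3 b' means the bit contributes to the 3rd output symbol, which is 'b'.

Bit 0: prefix='0' (no match yet)
Bit 1: prefix='01' -> emit 'c', reset
Bit 2: prefix='0' (no match yet)
Bit 3: prefix='00' -> emit 'h', reset
Bit 4: prefix='1' -> emit 'p', reset
Bit 5: prefix='0' (no match yet)

Answer: 1 c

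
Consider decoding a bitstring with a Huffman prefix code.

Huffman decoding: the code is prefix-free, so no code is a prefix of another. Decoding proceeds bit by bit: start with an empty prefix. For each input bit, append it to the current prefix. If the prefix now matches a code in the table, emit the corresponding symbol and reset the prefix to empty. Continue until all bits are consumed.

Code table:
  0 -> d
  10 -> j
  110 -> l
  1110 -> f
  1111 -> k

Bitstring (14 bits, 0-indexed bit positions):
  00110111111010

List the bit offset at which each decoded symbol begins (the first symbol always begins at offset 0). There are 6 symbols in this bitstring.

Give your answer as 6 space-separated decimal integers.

Answer: 0 1 2 5 9 12

Derivation:
Bit 0: prefix='0' -> emit 'd', reset
Bit 1: prefix='0' -> emit 'd', reset
Bit 2: prefix='1' (no match yet)
Bit 3: prefix='11' (no match yet)
Bit 4: prefix='110' -> emit 'l', reset
Bit 5: prefix='1' (no match yet)
Bit 6: prefix='11' (no match yet)
Bit 7: prefix='111' (no match yet)
Bit 8: prefix='1111' -> emit 'k', reset
Bit 9: prefix='1' (no match yet)
Bit 10: prefix='11' (no match yet)
Bit 11: prefix='110' -> emit 'l', reset
Bit 12: prefix='1' (no match yet)
Bit 13: prefix='10' -> emit 'j', reset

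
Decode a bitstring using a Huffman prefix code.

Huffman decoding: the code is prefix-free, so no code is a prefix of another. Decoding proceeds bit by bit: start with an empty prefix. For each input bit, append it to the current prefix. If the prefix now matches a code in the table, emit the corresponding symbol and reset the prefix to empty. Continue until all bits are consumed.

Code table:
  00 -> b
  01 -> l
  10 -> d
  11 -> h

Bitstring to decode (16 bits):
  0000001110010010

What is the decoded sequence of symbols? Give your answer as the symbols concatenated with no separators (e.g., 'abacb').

Answer: bbbhdlbd

Derivation:
Bit 0: prefix='0' (no match yet)
Bit 1: prefix='00' -> emit 'b', reset
Bit 2: prefix='0' (no match yet)
Bit 3: prefix='00' -> emit 'b', reset
Bit 4: prefix='0' (no match yet)
Bit 5: prefix='00' -> emit 'b', reset
Bit 6: prefix='1' (no match yet)
Bit 7: prefix='11' -> emit 'h', reset
Bit 8: prefix='1' (no match yet)
Bit 9: prefix='10' -> emit 'd', reset
Bit 10: prefix='0' (no match yet)
Bit 11: prefix='01' -> emit 'l', reset
Bit 12: prefix='0' (no match yet)
Bit 13: prefix='00' -> emit 'b', reset
Bit 14: prefix='1' (no match yet)
Bit 15: prefix='10' -> emit 'd', reset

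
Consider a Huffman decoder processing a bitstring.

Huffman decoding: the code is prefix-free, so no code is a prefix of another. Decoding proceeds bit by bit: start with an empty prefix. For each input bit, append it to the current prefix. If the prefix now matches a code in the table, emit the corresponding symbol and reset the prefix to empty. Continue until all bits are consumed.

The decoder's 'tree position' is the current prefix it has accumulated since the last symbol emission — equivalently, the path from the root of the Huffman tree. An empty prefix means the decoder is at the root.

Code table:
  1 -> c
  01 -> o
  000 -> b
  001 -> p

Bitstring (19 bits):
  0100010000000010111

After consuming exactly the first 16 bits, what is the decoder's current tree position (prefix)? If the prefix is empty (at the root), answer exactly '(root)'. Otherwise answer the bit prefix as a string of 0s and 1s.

Answer: 0

Derivation:
Bit 0: prefix='0' (no match yet)
Bit 1: prefix='01' -> emit 'o', reset
Bit 2: prefix='0' (no match yet)
Bit 3: prefix='00' (no match yet)
Bit 4: prefix='000' -> emit 'b', reset
Bit 5: prefix='1' -> emit 'c', reset
Bit 6: prefix='0' (no match yet)
Bit 7: prefix='00' (no match yet)
Bit 8: prefix='000' -> emit 'b', reset
Bit 9: prefix='0' (no match yet)
Bit 10: prefix='00' (no match yet)
Bit 11: prefix='000' -> emit 'b', reset
Bit 12: prefix='0' (no match yet)
Bit 13: prefix='00' (no match yet)
Bit 14: prefix='001' -> emit 'p', reset
Bit 15: prefix='0' (no match yet)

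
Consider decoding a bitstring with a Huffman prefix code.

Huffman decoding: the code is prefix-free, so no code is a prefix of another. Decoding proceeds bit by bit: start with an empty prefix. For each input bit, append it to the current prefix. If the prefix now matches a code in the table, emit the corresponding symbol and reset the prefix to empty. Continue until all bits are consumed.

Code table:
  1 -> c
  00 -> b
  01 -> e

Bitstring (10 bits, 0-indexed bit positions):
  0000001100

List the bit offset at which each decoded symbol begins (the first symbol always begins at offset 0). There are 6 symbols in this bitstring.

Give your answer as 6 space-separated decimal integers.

Answer: 0 2 4 6 7 8

Derivation:
Bit 0: prefix='0' (no match yet)
Bit 1: prefix='00' -> emit 'b', reset
Bit 2: prefix='0' (no match yet)
Bit 3: prefix='00' -> emit 'b', reset
Bit 4: prefix='0' (no match yet)
Bit 5: prefix='00' -> emit 'b', reset
Bit 6: prefix='1' -> emit 'c', reset
Bit 7: prefix='1' -> emit 'c', reset
Bit 8: prefix='0' (no match yet)
Bit 9: prefix='00' -> emit 'b', reset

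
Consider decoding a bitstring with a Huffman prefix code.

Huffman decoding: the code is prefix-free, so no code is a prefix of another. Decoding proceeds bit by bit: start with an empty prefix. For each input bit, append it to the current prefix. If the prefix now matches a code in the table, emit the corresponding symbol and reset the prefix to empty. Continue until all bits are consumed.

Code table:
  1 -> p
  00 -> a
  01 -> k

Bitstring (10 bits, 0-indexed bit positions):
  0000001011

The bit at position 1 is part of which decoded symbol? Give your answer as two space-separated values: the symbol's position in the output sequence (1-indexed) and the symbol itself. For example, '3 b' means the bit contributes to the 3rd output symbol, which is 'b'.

Answer: 1 a

Derivation:
Bit 0: prefix='0' (no match yet)
Bit 1: prefix='00' -> emit 'a', reset
Bit 2: prefix='0' (no match yet)
Bit 3: prefix='00' -> emit 'a', reset
Bit 4: prefix='0' (no match yet)
Bit 5: prefix='00' -> emit 'a', reset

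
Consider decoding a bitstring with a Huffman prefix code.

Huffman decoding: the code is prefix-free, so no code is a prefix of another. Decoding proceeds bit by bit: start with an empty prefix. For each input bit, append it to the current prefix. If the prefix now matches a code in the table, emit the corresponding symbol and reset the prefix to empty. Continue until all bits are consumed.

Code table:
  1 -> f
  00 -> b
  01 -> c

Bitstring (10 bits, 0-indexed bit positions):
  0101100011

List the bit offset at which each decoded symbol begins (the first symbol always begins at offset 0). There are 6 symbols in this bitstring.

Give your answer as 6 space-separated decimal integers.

Bit 0: prefix='0' (no match yet)
Bit 1: prefix='01' -> emit 'c', reset
Bit 2: prefix='0' (no match yet)
Bit 3: prefix='01' -> emit 'c', reset
Bit 4: prefix='1' -> emit 'f', reset
Bit 5: prefix='0' (no match yet)
Bit 6: prefix='00' -> emit 'b', reset
Bit 7: prefix='0' (no match yet)
Bit 8: prefix='01' -> emit 'c', reset
Bit 9: prefix='1' -> emit 'f', reset

Answer: 0 2 4 5 7 9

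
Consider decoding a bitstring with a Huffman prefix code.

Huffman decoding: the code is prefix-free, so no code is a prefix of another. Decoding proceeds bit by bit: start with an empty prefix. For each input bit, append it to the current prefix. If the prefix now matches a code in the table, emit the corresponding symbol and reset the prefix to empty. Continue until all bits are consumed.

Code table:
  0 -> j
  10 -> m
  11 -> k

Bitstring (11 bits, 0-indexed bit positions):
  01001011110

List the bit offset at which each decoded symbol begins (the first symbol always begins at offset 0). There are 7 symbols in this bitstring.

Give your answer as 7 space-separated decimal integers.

Bit 0: prefix='0' -> emit 'j', reset
Bit 1: prefix='1' (no match yet)
Bit 2: prefix='10' -> emit 'm', reset
Bit 3: prefix='0' -> emit 'j', reset
Bit 4: prefix='1' (no match yet)
Bit 5: prefix='10' -> emit 'm', reset
Bit 6: prefix='1' (no match yet)
Bit 7: prefix='11' -> emit 'k', reset
Bit 8: prefix='1' (no match yet)
Bit 9: prefix='11' -> emit 'k', reset
Bit 10: prefix='0' -> emit 'j', reset

Answer: 0 1 3 4 6 8 10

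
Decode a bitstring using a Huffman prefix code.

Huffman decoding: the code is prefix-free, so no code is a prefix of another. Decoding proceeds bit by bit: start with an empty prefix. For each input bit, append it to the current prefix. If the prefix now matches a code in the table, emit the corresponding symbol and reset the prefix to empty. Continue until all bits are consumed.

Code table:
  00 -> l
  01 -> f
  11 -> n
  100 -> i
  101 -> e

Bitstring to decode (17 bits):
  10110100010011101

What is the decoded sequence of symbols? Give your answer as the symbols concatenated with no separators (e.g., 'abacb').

Bit 0: prefix='1' (no match yet)
Bit 1: prefix='10' (no match yet)
Bit 2: prefix='101' -> emit 'e', reset
Bit 3: prefix='1' (no match yet)
Bit 4: prefix='10' (no match yet)
Bit 5: prefix='101' -> emit 'e', reset
Bit 6: prefix='0' (no match yet)
Bit 7: prefix='00' -> emit 'l', reset
Bit 8: prefix='0' (no match yet)
Bit 9: prefix='01' -> emit 'f', reset
Bit 10: prefix='0' (no match yet)
Bit 11: prefix='00' -> emit 'l', reset
Bit 12: prefix='1' (no match yet)
Bit 13: prefix='11' -> emit 'n', reset
Bit 14: prefix='1' (no match yet)
Bit 15: prefix='10' (no match yet)
Bit 16: prefix='101' -> emit 'e', reset

Answer: eelflne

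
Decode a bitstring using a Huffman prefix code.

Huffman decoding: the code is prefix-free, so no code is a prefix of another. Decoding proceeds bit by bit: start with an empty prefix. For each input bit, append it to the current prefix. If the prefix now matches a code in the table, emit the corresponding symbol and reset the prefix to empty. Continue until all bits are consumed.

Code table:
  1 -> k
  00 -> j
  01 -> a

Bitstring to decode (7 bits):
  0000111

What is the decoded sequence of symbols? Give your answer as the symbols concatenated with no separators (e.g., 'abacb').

Bit 0: prefix='0' (no match yet)
Bit 1: prefix='00' -> emit 'j', reset
Bit 2: prefix='0' (no match yet)
Bit 3: prefix='00' -> emit 'j', reset
Bit 4: prefix='1' -> emit 'k', reset
Bit 5: prefix='1' -> emit 'k', reset
Bit 6: prefix='1' -> emit 'k', reset

Answer: jjkkk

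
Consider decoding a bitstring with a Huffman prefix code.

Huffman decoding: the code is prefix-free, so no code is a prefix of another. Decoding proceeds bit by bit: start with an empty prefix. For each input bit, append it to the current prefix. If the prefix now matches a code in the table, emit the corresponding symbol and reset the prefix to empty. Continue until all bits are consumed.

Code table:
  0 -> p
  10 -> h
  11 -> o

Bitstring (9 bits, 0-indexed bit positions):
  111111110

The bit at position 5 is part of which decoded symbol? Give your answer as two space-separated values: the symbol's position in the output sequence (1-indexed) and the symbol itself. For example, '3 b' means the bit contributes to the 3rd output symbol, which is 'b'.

Answer: 3 o

Derivation:
Bit 0: prefix='1' (no match yet)
Bit 1: prefix='11' -> emit 'o', reset
Bit 2: prefix='1' (no match yet)
Bit 3: prefix='11' -> emit 'o', reset
Bit 4: prefix='1' (no match yet)
Bit 5: prefix='11' -> emit 'o', reset
Bit 6: prefix='1' (no match yet)
Bit 7: prefix='11' -> emit 'o', reset
Bit 8: prefix='0' -> emit 'p', reset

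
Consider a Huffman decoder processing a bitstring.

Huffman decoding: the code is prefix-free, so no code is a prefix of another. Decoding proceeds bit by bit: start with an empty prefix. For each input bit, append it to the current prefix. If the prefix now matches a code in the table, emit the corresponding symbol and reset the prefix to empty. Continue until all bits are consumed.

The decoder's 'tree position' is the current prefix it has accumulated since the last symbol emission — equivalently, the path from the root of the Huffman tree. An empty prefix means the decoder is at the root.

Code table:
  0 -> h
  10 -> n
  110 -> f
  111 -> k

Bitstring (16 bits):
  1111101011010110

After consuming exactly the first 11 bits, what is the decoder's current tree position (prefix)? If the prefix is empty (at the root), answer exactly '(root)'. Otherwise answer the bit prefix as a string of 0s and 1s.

Answer: (root)

Derivation:
Bit 0: prefix='1' (no match yet)
Bit 1: prefix='11' (no match yet)
Bit 2: prefix='111' -> emit 'k', reset
Bit 3: prefix='1' (no match yet)
Bit 4: prefix='11' (no match yet)
Bit 5: prefix='110' -> emit 'f', reset
Bit 6: prefix='1' (no match yet)
Bit 7: prefix='10' -> emit 'n', reset
Bit 8: prefix='1' (no match yet)
Bit 9: prefix='11' (no match yet)
Bit 10: prefix='110' -> emit 'f', reset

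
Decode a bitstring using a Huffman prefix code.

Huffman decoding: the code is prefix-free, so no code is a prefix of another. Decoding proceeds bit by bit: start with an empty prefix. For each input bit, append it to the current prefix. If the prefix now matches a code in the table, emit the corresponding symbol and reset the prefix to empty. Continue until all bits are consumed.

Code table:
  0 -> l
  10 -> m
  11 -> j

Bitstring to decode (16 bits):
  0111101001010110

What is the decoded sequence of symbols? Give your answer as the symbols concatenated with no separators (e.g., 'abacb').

Answer: ljjlmlmmjl

Derivation:
Bit 0: prefix='0' -> emit 'l', reset
Bit 1: prefix='1' (no match yet)
Bit 2: prefix='11' -> emit 'j', reset
Bit 3: prefix='1' (no match yet)
Bit 4: prefix='11' -> emit 'j', reset
Bit 5: prefix='0' -> emit 'l', reset
Bit 6: prefix='1' (no match yet)
Bit 7: prefix='10' -> emit 'm', reset
Bit 8: prefix='0' -> emit 'l', reset
Bit 9: prefix='1' (no match yet)
Bit 10: prefix='10' -> emit 'm', reset
Bit 11: prefix='1' (no match yet)
Bit 12: prefix='10' -> emit 'm', reset
Bit 13: prefix='1' (no match yet)
Bit 14: prefix='11' -> emit 'j', reset
Bit 15: prefix='0' -> emit 'l', reset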